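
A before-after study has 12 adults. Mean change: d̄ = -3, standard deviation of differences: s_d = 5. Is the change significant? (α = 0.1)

t = d̄/(s_d/√n) = -3/(5/√12) = -2.078. df = 11, critical t = ±1.796. Reject H₀.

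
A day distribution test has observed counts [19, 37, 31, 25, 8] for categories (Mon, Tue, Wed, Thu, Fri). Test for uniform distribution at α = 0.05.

Expected = 24 each. χ² = Σ(O-E)²/E = 20.833. df = 4, critical value = 9.488. Reject H₀.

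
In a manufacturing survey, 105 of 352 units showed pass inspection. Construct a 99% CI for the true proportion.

p̂ = 0.298. CI = p̂ ± z*√(p̂(1-p̂)/n) = (0.235, 0.361)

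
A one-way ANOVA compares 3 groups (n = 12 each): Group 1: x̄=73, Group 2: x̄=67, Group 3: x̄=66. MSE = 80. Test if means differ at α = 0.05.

Grand mean = 68.67. SS_between = 344.0, MS_between = 172.0. F = 2.15, F_crit ≈ 3.285. Fail to reject H₀.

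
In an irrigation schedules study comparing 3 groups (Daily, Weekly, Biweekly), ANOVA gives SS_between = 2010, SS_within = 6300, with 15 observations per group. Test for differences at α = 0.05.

df_between = 2, df_within = 42. F = MS_between/MS_within = 1005.0/150.0 = 6.7. F_crit ≈ 3.22. Reject H₀. At least one mean differs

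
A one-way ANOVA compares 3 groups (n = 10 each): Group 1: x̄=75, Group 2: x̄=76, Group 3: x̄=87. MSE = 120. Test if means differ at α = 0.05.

Grand mean = 79.33. SS_between = 886.67, MS_between = 443.33. F = 3.694, F_crit ≈ 3.354. Reject H₀.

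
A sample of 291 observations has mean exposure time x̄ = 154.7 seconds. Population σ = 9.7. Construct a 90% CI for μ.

CI = x̄ ± z*(σ/√n) = 154.7 ± 1.645(9.7/√291) = 154.7 ± 0.94 = (153.76, 155.64)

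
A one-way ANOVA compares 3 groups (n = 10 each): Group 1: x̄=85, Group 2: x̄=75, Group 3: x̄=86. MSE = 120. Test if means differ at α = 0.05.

Grand mean = 82.0. SS_between = 740.0, MS_between = 370.0. F = 3.083, F_crit ≈ 3.354. Fail to reject H₀.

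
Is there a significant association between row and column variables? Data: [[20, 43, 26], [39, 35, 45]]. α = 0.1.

χ² = 7.86. df = 2, critical = 4.605. Reject H₀. Variables are dependent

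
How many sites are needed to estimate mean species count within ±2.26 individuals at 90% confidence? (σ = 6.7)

n = (z*σ/E)² = (1.645×6.7/2.26)² = 23.8 → n = 24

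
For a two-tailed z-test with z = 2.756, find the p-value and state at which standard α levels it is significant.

p = 2·P(Z > |2.756|) = 2·(1 - Φ(2.756)) ≈ 0.0059. Significant at α = 0.1; Significant at α = 0.05; Significant at α = 0.01.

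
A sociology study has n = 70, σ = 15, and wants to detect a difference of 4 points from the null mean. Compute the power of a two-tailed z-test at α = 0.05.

SE = σ/√n = 15/√70 = 1.793. Non-centrality λ = d/SE = 4/1.793 = 2.231. Power ≈ Φ(λ - z_{α/2}) = Φ(2.231 - 1.96) = Φ(0.271) = 0.607.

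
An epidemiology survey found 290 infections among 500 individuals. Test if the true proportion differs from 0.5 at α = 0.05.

p̂ = 0.58, p₀ = 0.5. z = (p̂ - p₀)/√(p₀(1-p₀)/n) = 3.578. Critical: ±1.96. Reject H₀.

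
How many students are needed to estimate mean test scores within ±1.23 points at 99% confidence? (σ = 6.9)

n = (z*σ/E)² = (2.576×6.9/1.23)² = 208.8 → n = 209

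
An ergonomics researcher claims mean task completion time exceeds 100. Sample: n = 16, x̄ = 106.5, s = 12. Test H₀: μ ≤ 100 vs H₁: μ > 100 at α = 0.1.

t = (106.5 - 100)/(12/√16) = 2.167, df = 15. Critical t = 1.341. Reject H₀.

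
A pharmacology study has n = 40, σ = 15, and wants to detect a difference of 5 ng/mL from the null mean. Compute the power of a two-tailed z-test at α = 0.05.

SE = σ/√n = 15/√40 = 2.372. Non-centrality λ = d/SE = 5/2.372 = 2.108. Power ≈ Φ(λ - z_{α/2}) = Φ(2.108 - 1.96) = Φ(0.148) = 0.559.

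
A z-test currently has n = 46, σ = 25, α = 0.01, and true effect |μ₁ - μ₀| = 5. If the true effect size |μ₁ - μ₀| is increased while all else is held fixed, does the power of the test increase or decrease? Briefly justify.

Power increases: a larger true effect increases the non-centrality λ = |μ₁ - μ₀|/(σ/√n).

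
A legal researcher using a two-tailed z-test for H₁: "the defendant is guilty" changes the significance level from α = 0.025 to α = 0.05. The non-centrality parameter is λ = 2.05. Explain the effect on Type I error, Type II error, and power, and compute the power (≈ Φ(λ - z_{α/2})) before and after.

Increasing α from 0.025 to 0.05:
• Type I error rate increases (α is the Type I rate by definition).
• Critical value moves from z_{α/2} = 2.241 to 1.96, so power = Φ(λ - z_{α/2}) goes from Φ(2.05 - 2.241) = 0.424 to Φ(2.05 - 1.96) = 0.536.
• Type II error rate β = 1 - power therefore decreases (0.576 → 0.464).
Appropriate when false negatives are costly — here, acquitting a guilty person.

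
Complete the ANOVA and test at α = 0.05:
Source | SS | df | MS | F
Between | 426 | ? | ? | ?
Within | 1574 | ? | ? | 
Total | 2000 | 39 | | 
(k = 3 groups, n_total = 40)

df_between = 2, df_within = 37. MS_between = 213.0, MS_within = 42.54. F = 5.007, F_crit ≈ 3.252. Reject H₀.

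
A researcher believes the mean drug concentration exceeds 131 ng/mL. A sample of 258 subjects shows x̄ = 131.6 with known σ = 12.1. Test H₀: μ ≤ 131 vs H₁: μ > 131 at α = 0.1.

z = 0.796. Critical value: 1.28. Fail to reject H₀.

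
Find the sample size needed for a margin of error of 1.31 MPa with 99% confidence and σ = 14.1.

n = (z*σ/E)² = (2.576×14.1/1.31)² = 768.8 → n = 769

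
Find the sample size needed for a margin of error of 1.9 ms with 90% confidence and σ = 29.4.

n = (z*σ/E)² = (1.645×29.4/1.9)² = 647.9 → n = 648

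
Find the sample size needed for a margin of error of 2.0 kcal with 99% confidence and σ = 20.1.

n = (z*σ/E)² = (2.576×20.1/2.0)² = 670.2 → n = 671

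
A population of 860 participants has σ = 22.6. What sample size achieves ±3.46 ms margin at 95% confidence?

Without FPC: n₀ = (1.96×22.6/3.46)² = 163.899. With FPC: n = n₀N/(n₀+N-1) = 137.8 → n = 138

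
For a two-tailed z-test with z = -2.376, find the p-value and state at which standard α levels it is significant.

p = 2·P(Z > |-2.376|) = 2·(1 - Φ(2.376)) ≈ 0.0175. Significant at α = 0.1; Significant at α = 0.05.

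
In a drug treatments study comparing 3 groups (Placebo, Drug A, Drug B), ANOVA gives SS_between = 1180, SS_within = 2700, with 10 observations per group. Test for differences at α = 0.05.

df_between = 2, df_within = 27. F = MS_between/MS_within = 590.0/100.0 = 5.9. F_crit ≈ 3.354. Reject H₀. At least one mean differs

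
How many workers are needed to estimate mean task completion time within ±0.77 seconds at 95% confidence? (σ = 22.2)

n = (z*σ/E)² = (1.96×22.2/0.77)² = 3193.3 → n = 3194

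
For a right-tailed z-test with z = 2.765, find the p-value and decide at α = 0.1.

p = P(Z > 2.765) = 1 - Φ(2.765) ≈ 0.0028. Since p < 0.1, reject H₀ (significant) at α = 0.1.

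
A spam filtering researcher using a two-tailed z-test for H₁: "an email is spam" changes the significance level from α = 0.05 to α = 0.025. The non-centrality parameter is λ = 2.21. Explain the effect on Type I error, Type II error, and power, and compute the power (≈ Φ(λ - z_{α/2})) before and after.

Decreasing α from 0.05 to 0.025:
• Type I error rate decreases (α is the Type I rate by definition).
• Critical value moves from z_{α/2} = 1.96 to 2.241, so power = Φ(λ - z_{α/2}) goes from Φ(2.21 - 1.96) = 0.599 to Φ(2.21 - 2.241) = 0.488.
• Type II error rate β = 1 - power therefore increases (0.401 → 0.512).
Appropriate when false positives are costly — here, a legitimate email is sent to the spam folder and the user misses it.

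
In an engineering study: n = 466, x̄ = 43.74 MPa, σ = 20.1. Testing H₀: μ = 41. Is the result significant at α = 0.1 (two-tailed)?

z = (43.74 - 41)/(20.1/√466) = 2.943. Since |z| > 1.645, significant at α = 0.1.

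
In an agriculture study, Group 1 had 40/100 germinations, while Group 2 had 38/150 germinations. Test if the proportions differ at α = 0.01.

p̂₁ = 0.4, p̂₂ = 0.253, pooled p̂ = 0.312. z = 2.452. Critical: ±2.576. Fail to reject H₀.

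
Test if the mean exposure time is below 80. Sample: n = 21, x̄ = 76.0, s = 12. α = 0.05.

t = (76.0 - 80)/(12/√21) = -1.528, df = 20. Critical t = -1.725. Fail to reject H₀.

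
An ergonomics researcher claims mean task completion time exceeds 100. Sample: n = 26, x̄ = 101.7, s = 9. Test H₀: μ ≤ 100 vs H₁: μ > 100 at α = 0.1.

t = (101.7 - 100)/(9/√26) = 0.963, df = 25. Critical t = 1.316. Fail to reject H₀.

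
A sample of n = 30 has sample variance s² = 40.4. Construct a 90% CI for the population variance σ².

df = 29. χ²_{0.05} = 42.557, χ²_{0.95} = 17.708. CI for σ² = ((n-1)s²/χ²_{α/2}, (n-1)s²/χ²_{1-α/2}) = (29·40.4/42.557, 29·40.4/17.708) = (27.53, 66.16)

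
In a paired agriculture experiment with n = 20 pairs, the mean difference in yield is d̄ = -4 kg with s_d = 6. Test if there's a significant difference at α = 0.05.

t = d̄/(s_d/√n) = -4/(6/√20) = -2.981. df = 19, critical t = ±2.093. Reject H₀.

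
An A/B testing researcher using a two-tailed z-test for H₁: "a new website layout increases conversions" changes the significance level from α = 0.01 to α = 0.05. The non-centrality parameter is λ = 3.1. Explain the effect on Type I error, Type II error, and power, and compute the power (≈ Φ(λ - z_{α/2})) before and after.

Increasing α from 0.01 to 0.05:
• Type I error rate increases (α is the Type I rate by definition).
• Critical value moves from z_{α/2} = 2.576 to 1.96, so power = Φ(λ - z_{α/2}) goes from Φ(3.1 - 2.576) = 0.7 to Φ(3.1 - 1.96) = 0.873.
• Type II error rate β = 1 - power therefore decreases (0.3 → 0.127).
Appropriate when false negatives are costly — here, discarding a layout that would have improved conversions — lost revenue.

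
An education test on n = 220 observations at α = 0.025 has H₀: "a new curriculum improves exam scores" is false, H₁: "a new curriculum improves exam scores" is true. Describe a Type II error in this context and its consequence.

Type II error: failing to reject H₀ when it is false — concluding that a new curriculum improves exam scores is not supported when in fact it is. Consequence: keeping the old curriculum when the new one would have helped students.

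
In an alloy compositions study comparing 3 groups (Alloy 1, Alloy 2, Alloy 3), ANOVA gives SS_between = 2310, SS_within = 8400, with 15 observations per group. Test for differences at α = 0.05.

df_between = 2, df_within = 42. F = MS_between/MS_within = 1155.0/200.0 = 5.775. F_crit ≈ 3.22. Reject H₀. At least one mean differs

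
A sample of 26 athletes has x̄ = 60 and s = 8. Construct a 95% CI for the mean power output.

CI = x̄ ± t*(s/√n) = 60 ± 2.06(8/√26) = (56.77, 63.23)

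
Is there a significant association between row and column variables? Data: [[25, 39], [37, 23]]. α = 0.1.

χ² = 6.329. df = 1, critical = 2.706. Reject H₀. Variables are dependent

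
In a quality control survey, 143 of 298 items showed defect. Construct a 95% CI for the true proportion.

p̂ = 0.48. CI = p̂ ± z*√(p̂(1-p̂)/n) = (0.423, 0.537)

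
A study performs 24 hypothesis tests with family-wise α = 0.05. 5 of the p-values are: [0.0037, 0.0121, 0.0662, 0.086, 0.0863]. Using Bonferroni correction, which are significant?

Bonferroni α = 0.05/24 = 0.00208. None of the given p-values are significant.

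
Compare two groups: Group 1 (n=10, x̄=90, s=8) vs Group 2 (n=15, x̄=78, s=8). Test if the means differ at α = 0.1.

Pooled sp = 8.0. t = 3.674, df = 23. Critical t = ±1.714. Reject H₀.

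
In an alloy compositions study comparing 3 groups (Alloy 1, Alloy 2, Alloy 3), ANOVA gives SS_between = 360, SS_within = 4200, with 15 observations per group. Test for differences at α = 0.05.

df_between = 2, df_within = 42. F = MS_between/MS_within = 180.0/100.0 = 1.8. F_crit ≈ 3.22. Fail to reject H₀.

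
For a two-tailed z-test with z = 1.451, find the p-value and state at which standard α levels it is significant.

p = 2·P(Z > |1.451|) = 2·(1 - Φ(1.451)) ≈ 0.1468. Not significant at any standard level.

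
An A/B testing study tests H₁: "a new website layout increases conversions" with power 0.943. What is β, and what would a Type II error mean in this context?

β = 1 - power = 1 - 0.943 = 0.057. A Type II error is failing to reject H₀ when H₀ is false (false negative) — here, failing to conclude that a new website layout increases conversions when in fact it is true. Consequence: discarding a layout that would have improved conversions — lost revenue.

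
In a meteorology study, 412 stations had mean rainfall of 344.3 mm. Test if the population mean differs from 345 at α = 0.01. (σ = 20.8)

z = (x̄ - μ₀)/(σ/√n) = (344.3 - 345)/(20.8/√412) = -0.683. Critical value: ±2.576. Since |-0.683| ≤ 2.576, Fail to reject H₀.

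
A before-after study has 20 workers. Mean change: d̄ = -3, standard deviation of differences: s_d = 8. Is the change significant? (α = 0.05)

t = d̄/(s_d/√n) = -3/(8/√20) = -1.677. df = 19, critical t = ±2.093. Fail to reject H₀.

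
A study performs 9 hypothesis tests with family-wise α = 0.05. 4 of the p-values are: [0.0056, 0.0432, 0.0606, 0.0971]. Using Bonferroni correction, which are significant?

Bonferroni α = 0.05/9 = 0.00556. None of the given p-values are significant.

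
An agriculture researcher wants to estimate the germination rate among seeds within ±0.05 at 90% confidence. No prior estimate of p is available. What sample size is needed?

Conservative approach: use p = 0.5 (maximizes p(1-p) = 0.25). n = z²(0.25)/E² = 1.645²×0.25/0.05² = 270.6 → n = 271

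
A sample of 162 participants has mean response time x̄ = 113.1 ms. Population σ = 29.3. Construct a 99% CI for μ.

CI = x̄ ± z*(σ/√n) = 113.1 ± 2.576(29.3/√162) = 113.1 ± 5.93 = (107.17, 119.03)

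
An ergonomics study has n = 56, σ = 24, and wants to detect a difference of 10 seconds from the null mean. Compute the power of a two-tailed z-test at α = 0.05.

SE = σ/√n = 24/√56 = 3.207. Non-centrality λ = d/SE = 10/3.207 = 3.118. Power ≈ Φ(λ - z_{α/2}) = Φ(3.118 - 1.96) = Φ(1.158) = 0.877.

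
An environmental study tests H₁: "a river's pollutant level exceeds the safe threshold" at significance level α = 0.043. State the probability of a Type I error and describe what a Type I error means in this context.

P(Type I error) = α = 0.043. A Type I error is rejecting H₀ when H₀ is actually true (false positive) — here, concluding that a river's pollutant level exceeds the safe threshold when in fact this is not the case. Consequence: shutting down a compliant factory unnecessarily.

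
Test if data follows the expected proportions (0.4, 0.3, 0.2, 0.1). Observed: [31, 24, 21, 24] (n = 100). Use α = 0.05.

Expected: [40.0, 30.0, 20.0, 10.0]. χ² = 22.875. df = 3, critical = 7.815. Reject H₀.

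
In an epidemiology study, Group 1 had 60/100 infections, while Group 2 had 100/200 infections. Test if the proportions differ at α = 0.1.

p̂₁ = 0.6, p̂₂ = 0.5, pooled p̂ = 0.533. z = 1.637. Critical: ±1.645. Fail to reject H₀.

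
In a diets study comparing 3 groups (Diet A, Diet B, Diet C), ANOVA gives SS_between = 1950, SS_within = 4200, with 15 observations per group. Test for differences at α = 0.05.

df_between = 2, df_within = 42. F = MS_between/MS_within = 975.0/100.0 = 9.75. F_crit ≈ 3.22. Reject H₀. At least one mean differs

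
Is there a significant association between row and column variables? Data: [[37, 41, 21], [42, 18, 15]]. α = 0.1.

χ² = 7.107. df = 2, critical = 4.605. Reject H₀. Variables are dependent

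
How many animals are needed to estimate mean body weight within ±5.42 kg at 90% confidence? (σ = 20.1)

n = (z*σ/E)² = (1.645×20.1/5.42)² = 37.2 → n = 38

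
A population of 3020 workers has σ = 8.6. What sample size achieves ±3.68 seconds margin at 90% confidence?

Without FPC: n₀ = (1.645×8.6/3.68)² = 14.779. With FPC: n = n₀N/(n₀+N-1) = 14.7 → n = 15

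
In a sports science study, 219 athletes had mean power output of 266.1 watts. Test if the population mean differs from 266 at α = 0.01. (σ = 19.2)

z = (x̄ - μ₀)/(σ/√n) = (266.1 - 266)/(19.2/√219) = 0.077. Critical value: ±2.576. Since |0.077| ≤ 2.576, Fail to reject H₀.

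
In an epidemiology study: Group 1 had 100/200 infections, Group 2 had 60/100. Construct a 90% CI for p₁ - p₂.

p̂₁ = 0.5, p̂₂ = 0.6. Difference = -0.1. CI = (-0.199, -0.001)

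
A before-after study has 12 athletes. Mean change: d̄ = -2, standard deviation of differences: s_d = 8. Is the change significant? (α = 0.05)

t = d̄/(s_d/√n) = -2/(8/√12) = -0.866. df = 11, critical t = ±2.201. Fail to reject H₀.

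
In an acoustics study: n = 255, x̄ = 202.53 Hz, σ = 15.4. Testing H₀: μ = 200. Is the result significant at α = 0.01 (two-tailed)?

z = (202.53 - 200)/(15.4/√255) = 2.623. Since |z| > 2.576, significant at α = 0.01.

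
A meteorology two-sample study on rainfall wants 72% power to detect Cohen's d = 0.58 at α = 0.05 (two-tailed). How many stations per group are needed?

z_{α/2} = 1.96, z_β = Φ⁻¹(0.72) = 0.583. For medium effect (d = 0.58): n per group = 2(z_{α/2} + z_β)²/d² = 2(1.96 + 0.583)²/0.58² = 38.4 → 39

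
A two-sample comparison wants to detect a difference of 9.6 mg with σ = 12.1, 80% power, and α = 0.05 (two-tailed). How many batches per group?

n per group = 2(z_α/2 + z_β)²σ²/d² = 2×(1.96 + 0.84)²×12.1²/9.6² = 24.9 → n = 25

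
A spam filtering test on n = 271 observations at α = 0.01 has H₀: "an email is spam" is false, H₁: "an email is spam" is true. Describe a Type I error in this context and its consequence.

Type I error: rejecting H₀ when it is true — concluding that an email is spam when in fact it is not. Consequence: a legitimate email is sent to the spam folder and the user misses it.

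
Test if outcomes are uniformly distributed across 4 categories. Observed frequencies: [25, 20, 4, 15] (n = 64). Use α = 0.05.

Expected = 16 each. χ² = Σ(O-E)²/E = 15.125. df = 3, critical value = 7.815. Reject H₀.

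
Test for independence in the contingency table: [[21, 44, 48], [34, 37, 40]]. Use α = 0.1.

χ² = 4.387. df = 2, critical = 4.605. Fail to reject H₀. No evidence of dependence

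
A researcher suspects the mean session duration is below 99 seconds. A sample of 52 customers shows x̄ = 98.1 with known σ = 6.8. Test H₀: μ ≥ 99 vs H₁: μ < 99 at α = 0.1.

z = -0.954. Critical value: -1.28. Fail to reject H₀.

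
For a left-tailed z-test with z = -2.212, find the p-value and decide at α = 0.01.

p = P(Z < -2.212) = Φ(-2.212) ≈ 0.0135. Since p ≥ 0.01, fail to reject H₀ (not significant) at α = 0.01.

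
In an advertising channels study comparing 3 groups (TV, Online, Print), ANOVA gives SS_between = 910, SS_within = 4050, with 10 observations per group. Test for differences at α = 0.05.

df_between = 2, df_within = 27. F = MS_between/MS_within = 455.0/150.0 = 3.033. F_crit ≈ 3.354. Fail to reject H₀.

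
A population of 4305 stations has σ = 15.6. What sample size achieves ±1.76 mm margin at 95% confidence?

Without FPC: n₀ = (1.96×15.6/1.76)² = 301.812. With FPC: n = n₀N/(n₀+N-1) = 282.1 → n = 283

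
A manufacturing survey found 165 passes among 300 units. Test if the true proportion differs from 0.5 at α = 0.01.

p̂ = 0.55, p₀ = 0.5. z = (p̂ - p₀)/√(p₀(1-p₀)/n) = 1.732. Critical: ±2.576. Fail to reject H₀.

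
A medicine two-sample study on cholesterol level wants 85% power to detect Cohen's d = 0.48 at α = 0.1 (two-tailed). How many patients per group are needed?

z_{α/2} = 1.645, z_β = Φ⁻¹(0.85) = 1.036. For small effect (d = 0.48): n per group = 2(z_{α/2} + z_β)²/d² = 2(1.645 + 1.036)²/0.48² = 62.4 → 63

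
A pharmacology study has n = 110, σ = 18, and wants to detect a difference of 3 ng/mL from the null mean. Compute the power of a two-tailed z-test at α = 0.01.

SE = σ/√n = 18/√110 = 1.716. Non-centrality λ = d/SE = 3/1.716 = 1.748. Power ≈ Φ(λ - z_{α/2}) = Φ(1.748 - 2.576) = Φ(-0.828) = 0.204.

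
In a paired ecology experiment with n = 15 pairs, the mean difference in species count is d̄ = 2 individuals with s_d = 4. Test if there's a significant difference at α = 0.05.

t = d̄/(s_d/√n) = 2/(4/√15) = 1.936. df = 14, critical t = ±2.145. Fail to reject H₀.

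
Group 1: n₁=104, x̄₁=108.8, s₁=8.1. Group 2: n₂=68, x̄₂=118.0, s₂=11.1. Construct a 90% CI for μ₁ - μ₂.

Difference = -9.2. SE = √(8.1²/104 + 11.1²/68) = 1.563. CI = (-11.77, -6.63)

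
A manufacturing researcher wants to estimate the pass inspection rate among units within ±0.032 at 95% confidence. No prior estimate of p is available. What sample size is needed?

Conservative approach: use p = 0.5 (maximizes p(1-p) = 0.25). n = z²(0.25)/E² = 1.96²×0.25/0.032² = 937.9 → n = 938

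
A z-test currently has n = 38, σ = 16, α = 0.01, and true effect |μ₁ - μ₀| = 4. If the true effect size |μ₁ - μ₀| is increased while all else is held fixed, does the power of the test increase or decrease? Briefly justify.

Power increases: a larger true effect increases the non-centrality λ = |μ₁ - μ₀|/(σ/√n).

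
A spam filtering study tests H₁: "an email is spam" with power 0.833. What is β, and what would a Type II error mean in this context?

β = 1 - power = 1 - 0.833 = 0.167. A Type II error is failing to reject H₀ when H₀ is false (false negative) — here, failing to conclude that an email is spam when in fact it is true. Consequence: a spam email lands in the inbox.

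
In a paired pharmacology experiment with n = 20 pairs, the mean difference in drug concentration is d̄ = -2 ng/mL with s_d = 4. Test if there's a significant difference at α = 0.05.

t = d̄/(s_d/√n) = -2/(4/√20) = -2.236. df = 19, critical t = ±2.093. Reject H₀.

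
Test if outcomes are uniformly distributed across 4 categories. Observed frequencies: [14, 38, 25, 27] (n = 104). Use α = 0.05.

Expected = 26 each. χ² = Σ(O-E)²/E = 11.154. df = 3, critical value = 7.815. Reject H₀.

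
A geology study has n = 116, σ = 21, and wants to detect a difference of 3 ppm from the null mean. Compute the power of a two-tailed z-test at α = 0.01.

SE = σ/√n = 21/√116 = 1.95. Non-centrality λ = d/SE = 3/1.95 = 1.539. Power ≈ Φ(λ - z_{α/2}) = Φ(1.539 - 2.576) = Φ(-1.037) = 0.15.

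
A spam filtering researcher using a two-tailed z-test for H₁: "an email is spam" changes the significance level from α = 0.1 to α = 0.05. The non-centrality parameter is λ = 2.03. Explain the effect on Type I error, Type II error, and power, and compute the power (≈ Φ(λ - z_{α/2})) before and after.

Decreasing α from 0.1 to 0.05:
• Type I error rate decreases (α is the Type I rate by definition).
• Critical value moves from z_{α/2} = 1.645 to 1.96, so power = Φ(λ - z_{α/2}) goes from Φ(2.03 - 1.645) = 0.65 to Φ(2.03 - 1.96) = 0.528.
• Type II error rate β = 1 - power therefore increases (0.35 → 0.472).
Appropriate when false positives are costly — here, a legitimate email is sent to the spam folder and the user misses it.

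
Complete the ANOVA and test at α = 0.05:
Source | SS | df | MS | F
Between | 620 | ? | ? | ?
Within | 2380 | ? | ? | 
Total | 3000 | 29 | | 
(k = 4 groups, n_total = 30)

df_between = 3, df_within = 26. MS_between = 206.67, MS_within = 91.54. F = 2.258, F_crit ≈ 2.975. Fail to reject H₀.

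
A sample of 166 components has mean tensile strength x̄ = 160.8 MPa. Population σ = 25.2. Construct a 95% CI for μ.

CI = x̄ ± z*(σ/√n) = 160.8 ± 1.96(25.2/√166) = 160.8 ± 3.83 = (156.97, 164.63)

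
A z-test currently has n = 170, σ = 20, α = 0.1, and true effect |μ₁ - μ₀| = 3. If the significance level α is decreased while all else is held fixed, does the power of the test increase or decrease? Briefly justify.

Power decreases: a smaller α raises the critical value, so less of the H₁ sampling distribution falls in the rejection region.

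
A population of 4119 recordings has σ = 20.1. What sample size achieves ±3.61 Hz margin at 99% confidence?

Without FPC: n₀ = (2.576×20.1/3.61)² = 205.717. With FPC: n = n₀N/(n₀+N-1) = 196.0 → n = 196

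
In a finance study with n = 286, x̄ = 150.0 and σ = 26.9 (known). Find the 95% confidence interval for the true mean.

CI = x̄ ± z*(σ/√n) = 150.0 ± 1.96(26.9/√286) = 150.0 ± 3.12 = (146.88, 153.12)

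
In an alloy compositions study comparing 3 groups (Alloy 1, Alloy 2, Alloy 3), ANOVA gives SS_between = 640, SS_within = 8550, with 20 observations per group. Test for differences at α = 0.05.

df_between = 2, df_within = 57. F = MS_between/MS_within = 320.0/150.0 = 2.133. F_crit ≈ 3.159. Fail to reject H₀.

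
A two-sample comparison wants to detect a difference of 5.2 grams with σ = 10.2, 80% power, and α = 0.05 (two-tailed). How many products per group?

n per group = 2(z_α/2 + z_β)²σ²/d² = 2×(1.96 + 0.84)²×10.2²/5.2² = 60.3 → n = 61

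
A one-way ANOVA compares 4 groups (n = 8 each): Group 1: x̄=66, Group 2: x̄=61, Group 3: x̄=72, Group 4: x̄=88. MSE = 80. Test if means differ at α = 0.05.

Grand mean = 71.75. SS_between = 3302.0, MS_between = 1100.67. F = 13.758, F_crit ≈ 2.947. Reject H₀.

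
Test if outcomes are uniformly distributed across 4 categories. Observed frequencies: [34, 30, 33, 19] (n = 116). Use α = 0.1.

Expected = 29 each. χ² = Σ(O-E)²/E = 4.897. df = 3, critical value = 6.251. Fail to reject H₀.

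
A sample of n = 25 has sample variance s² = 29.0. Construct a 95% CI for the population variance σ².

df = 24. χ²_{0.025} = 39.364, χ²_{0.975} = 12.401. CI for σ² = ((n-1)s²/χ²_{α/2}, (n-1)s²/χ²_{1-α/2}) = (24·29.0/39.364, 24·29.0/12.401) = (17.68, 56.12)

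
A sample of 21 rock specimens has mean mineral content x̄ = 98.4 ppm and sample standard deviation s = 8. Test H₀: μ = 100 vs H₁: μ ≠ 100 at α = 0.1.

t = (x̄ - μ₀)/(s/√n) = (98.4 - 100)/(8/√21) = -0.917. df = 20, critical t = ±1.725. Fail to reject H₀.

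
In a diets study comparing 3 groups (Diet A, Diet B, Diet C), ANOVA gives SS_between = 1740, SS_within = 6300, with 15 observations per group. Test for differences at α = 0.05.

df_between = 2, df_within = 42. F = MS_between/MS_within = 870.0/150.0 = 5.8. F_crit ≈ 3.22. Reject H₀. At least one mean differs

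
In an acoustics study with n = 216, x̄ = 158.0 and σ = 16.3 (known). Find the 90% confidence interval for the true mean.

CI = x̄ ± z*(σ/√n) = 158.0 ± 1.645(16.3/√216) = 158.0 ± 1.82 = (156.18, 159.82)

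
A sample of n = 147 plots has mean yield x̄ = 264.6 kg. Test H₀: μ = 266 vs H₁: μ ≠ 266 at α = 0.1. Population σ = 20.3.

z = (x̄ - μ₀)/(σ/√n) = (264.6 - 266)/(20.3/√147) = -0.836. Critical value: ±1.645. Since |-0.836| ≤ 1.645, Fail to reject H₀.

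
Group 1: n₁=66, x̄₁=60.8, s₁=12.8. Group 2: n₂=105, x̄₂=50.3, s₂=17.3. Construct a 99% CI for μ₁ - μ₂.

Difference = 10.5. SE = √(12.8²/66 + 17.3²/105) = 2.309. CI = (4.55, 16.45)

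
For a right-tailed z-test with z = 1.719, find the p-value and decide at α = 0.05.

p = P(Z > 1.719) = 1 - Φ(1.719) ≈ 0.0428. Since p < 0.05, reject H₀ (significant) at α = 0.05.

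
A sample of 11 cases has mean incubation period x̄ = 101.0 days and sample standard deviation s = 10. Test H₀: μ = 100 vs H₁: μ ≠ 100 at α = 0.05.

t = (x̄ - μ₀)/(s/√n) = (101.0 - 100)/(10/√11) = 0.332. df = 10, critical t = ±2.228. Fail to reject H₀.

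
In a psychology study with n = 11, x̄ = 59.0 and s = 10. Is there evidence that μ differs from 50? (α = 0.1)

t = (x̄ - μ₀)/(s/√n) = (59.0 - 50)/(10/√11) = 2.985. df = 10, critical t = ±1.812. Reject H₀.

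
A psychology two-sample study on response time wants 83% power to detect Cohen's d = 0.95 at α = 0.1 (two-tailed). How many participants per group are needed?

z_{α/2} = 1.645, z_β = Φ⁻¹(0.83) = 0.954. For large effect (d = 0.95): n per group = 2(z_{α/2} + z_β)²/d² = 2(1.645 + 0.954)²/0.95² = 15.0 → 15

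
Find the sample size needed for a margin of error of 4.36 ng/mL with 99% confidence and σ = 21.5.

n = (z*σ/E)² = (2.576×21.5/4.36)² = 161.4 → n = 162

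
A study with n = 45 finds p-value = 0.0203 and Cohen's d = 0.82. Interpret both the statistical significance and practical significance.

Statistically significant (p = 0.0203 < 0.05). Cohen's d = 0.82 indicates a large effect size. Both statistical and practical significance should be considered.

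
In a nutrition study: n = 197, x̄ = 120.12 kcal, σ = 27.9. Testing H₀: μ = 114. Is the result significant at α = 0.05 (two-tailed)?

z = (120.12 - 114)/(27.9/√197) = 3.079. Since |z| > 1.96, significant at α = 0.05.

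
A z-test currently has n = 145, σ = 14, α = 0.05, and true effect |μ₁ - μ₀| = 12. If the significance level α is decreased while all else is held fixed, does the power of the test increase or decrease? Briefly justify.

Power decreases: a smaller α raises the critical value, so less of the H₁ sampling distribution falls in the rejection region.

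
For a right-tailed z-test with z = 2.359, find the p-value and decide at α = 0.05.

p = P(Z > 2.359) = 1 - Φ(2.359) ≈ 0.0092. Since p < 0.05, reject H₀ (significant) at α = 0.05.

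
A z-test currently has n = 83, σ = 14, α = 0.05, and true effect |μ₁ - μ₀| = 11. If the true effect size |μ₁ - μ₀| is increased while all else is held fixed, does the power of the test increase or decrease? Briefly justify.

Power increases: a larger true effect increases the non-centrality λ = |μ₁ - μ₀|/(σ/√n).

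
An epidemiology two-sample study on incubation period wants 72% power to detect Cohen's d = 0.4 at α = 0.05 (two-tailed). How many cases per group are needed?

z_{α/2} = 1.96, z_β = Φ⁻¹(0.72) = 0.583. For small effect (d = 0.4): n per group = 2(z_{α/2} + z_β)²/d² = 2(1.96 + 0.583)²/0.4² = 80.8 → 81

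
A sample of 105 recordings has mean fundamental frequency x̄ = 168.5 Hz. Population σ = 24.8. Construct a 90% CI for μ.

CI = x̄ ± z*(σ/√n) = 168.5 ± 1.645(24.8/√105) = 168.5 ± 3.98 = (164.52, 172.48)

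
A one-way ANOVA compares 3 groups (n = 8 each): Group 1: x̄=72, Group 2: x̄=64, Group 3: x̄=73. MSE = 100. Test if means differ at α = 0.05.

Grand mean = 69.67. SS_between = 389.33, MS_between = 194.67. F = 1.947, F_crit ≈ 3.467. Fail to reject H₀.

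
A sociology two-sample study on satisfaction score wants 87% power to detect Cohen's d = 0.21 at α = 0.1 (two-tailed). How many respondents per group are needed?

z_{α/2} = 1.645, z_β = Φ⁻¹(0.87) = 1.126. For small effect (d = 0.21): n per group = 2(z_{α/2} + z_β)²/d² = 2(1.645 + 1.126)²/0.21² = 348.2 → 349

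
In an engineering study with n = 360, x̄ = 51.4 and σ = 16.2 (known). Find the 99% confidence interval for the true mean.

CI = x̄ ± z*(σ/√n) = 51.4 ± 2.576(16.2/√360) = 51.4 ± 2.2 = (49.2, 53.6)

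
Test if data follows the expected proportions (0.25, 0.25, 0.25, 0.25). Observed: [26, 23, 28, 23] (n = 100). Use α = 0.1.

Expected: [25.0, 25.0, 25.0, 25.0]. χ² = 0.72. df = 3, critical = 6.251. Fail to reject H₀.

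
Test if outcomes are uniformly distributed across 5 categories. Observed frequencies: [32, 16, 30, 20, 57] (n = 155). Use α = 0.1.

Expected = 31 each. χ² = Σ(O-E)²/E = 33.032. df = 4, critical value = 7.779. Reject H₀.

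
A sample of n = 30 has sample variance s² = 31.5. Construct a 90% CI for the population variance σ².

df = 29. χ²_{0.05} = 42.557, χ²_{0.95} = 17.708. CI for σ² = ((n-1)s²/χ²_{α/2}, (n-1)s²/χ²_{1-α/2}) = (29·31.5/42.557, 29·31.5/17.708) = (21.47, 51.59)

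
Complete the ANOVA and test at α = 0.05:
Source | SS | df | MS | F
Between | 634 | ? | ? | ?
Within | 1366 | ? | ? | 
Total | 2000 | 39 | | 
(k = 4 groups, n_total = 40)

df_between = 3, df_within = 36. MS_between = 211.33, MS_within = 37.94. F = 5.57, F_crit ≈ 2.866. Reject H₀.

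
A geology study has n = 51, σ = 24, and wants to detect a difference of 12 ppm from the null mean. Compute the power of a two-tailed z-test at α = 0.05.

SE = σ/√n = 24/√51 = 3.361. Non-centrality λ = d/SE = 12/3.361 = 3.571. Power ≈ Φ(λ - z_{α/2}) = Φ(3.571 - 1.96) = Φ(1.611) = 0.946.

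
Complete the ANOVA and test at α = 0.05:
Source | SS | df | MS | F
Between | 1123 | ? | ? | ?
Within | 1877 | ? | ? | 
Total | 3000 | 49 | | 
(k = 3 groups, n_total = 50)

df_between = 2, df_within = 47. MS_between = 561.5, MS_within = 39.94. F = 14.06, F_crit ≈ 3.195. Reject H₀.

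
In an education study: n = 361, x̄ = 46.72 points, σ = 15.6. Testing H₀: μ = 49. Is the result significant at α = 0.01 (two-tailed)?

z = (46.72 - 49)/(15.6/√361) = -2.777. Since |z| > 2.576, significant at α = 0.01.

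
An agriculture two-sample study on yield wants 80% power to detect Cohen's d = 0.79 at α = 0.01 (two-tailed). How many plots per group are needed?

z_{α/2} = 2.576, z_β = Φ⁻¹(0.8) = 0.842. For medium effect (d = 0.79): n per group = 2(z_{α/2} + z_β)²/d² = 2(2.576 + 0.842)²/0.79² = 37.4 → 38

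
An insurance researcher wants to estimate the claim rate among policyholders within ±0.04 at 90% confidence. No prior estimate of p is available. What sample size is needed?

Conservative approach: use p = 0.5 (maximizes p(1-p) = 0.25). n = z²(0.25)/E² = 1.645²×0.25/0.04² = 422.8 → n = 423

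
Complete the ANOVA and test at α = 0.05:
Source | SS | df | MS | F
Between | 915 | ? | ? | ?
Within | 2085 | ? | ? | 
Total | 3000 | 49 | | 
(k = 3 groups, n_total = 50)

df_between = 2, df_within = 47. MS_between = 457.5, MS_within = 44.36. F = 10.313, F_crit ≈ 3.195. Reject H₀.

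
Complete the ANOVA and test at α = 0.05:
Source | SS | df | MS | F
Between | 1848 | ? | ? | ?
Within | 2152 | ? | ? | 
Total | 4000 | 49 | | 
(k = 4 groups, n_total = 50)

df_between = 3, df_within = 46. MS_between = 616.0, MS_within = 46.78. F = 13.167, F_crit ≈ 2.807. Reject H₀.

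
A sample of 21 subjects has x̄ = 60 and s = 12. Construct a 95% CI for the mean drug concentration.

CI = x̄ ± t*(s/√n) = 60 ± 2.086(12/√21) = (54.54, 65.46)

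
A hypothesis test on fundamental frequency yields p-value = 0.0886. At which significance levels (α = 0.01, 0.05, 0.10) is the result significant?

p = 0.0886. Significant at: α = 0.1.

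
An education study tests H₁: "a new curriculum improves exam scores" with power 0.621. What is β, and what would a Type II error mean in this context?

β = 1 - power = 1 - 0.621 = 0.379. A Type II error is failing to reject H₀ when H₀ is false (false negative) — here, failing to conclude that a new curriculum improves exam scores when in fact it is true. Consequence: keeping the old curriculum when the new one would have helped students.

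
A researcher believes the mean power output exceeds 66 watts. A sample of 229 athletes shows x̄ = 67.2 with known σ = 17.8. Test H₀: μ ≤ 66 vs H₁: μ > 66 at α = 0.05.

z = 1.02. Critical value: 1.645. Fail to reject H₀.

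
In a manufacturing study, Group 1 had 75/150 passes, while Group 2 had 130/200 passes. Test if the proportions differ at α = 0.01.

p̂₁ = 0.5, p̂₂ = 0.65, pooled p̂ = 0.586. z = -2.819. Critical: ±2.576. Reject H₀.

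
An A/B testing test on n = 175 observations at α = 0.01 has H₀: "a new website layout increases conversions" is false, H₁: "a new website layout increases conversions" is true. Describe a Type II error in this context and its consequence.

Type II error: failing to reject H₀ when it is false — concluding that a new website layout increases conversions is not supported when in fact it is. Consequence: discarding a layout that would have improved conversions — lost revenue.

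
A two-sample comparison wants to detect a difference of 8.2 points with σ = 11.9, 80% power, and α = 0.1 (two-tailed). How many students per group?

n per group = 2(z_α/2 + z_β)²σ²/d² = 2×(1.645 + 0.84)²×11.9²/8.2² = 26.01 → n = 27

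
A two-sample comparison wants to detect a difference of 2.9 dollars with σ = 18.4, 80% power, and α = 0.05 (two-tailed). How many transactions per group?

n per group = 2(z_α/2 + z_β)²σ²/d² = 2×(1.96 + 0.84)²×18.4²/2.9² = 631.2 → n = 632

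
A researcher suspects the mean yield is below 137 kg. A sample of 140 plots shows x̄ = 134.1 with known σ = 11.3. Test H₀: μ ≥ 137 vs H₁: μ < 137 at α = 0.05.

z = -3.037. Critical value: -1.645. Reject H₀.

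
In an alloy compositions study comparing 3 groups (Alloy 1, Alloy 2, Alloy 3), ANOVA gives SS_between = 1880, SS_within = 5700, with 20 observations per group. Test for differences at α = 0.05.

df_between = 2, df_within = 57. F = MS_between/MS_within = 940.0/100.0 = 9.4. F_crit ≈ 3.159. Reject H₀. At least one mean differs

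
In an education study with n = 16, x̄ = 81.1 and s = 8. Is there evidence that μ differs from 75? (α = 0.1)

t = (x̄ - μ₀)/(s/√n) = (81.1 - 75)/(8/√16) = 3.05. df = 15, critical t = ±1.753. Reject H₀.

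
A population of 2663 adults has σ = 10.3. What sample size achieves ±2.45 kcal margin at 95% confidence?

Without FPC: n₀ = (1.96×10.3/2.45)² = 67.898. With FPC: n = n₀N/(n₀+N-1) = 66.2 → n = 67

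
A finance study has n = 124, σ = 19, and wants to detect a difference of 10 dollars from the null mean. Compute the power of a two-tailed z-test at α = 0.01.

SE = σ/√n = 19/√124 = 1.706. Non-centrality λ = d/SE = 10/1.706 = 5.861. Power ≈ Φ(λ - z_{α/2}) = Φ(5.861 - 2.576) = Φ(3.285) = 0.999.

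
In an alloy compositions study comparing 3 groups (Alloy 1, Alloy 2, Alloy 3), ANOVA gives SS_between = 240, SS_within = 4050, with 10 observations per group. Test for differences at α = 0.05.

df_between = 2, df_within = 27. F = MS_between/MS_within = 120.0/150.0 = 0.8. F_crit ≈ 3.354. Fail to reject H₀.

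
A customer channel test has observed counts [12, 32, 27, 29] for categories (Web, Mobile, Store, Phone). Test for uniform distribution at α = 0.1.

Expected = 25 each. χ² = Σ(O-E)²/E = 9.52. df = 3, critical value = 6.251. Reject H₀.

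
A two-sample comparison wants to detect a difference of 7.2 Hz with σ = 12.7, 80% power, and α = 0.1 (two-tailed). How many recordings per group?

n per group = 2(z_α/2 + z_β)²σ²/d² = 2×(1.645 + 0.84)²×12.7²/7.2² = 38.4 → n = 39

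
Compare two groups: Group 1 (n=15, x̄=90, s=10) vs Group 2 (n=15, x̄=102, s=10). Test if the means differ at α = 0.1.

Pooled sp = 10.0. t = -3.286, df = 28. Critical t = ±1.701. Reject H₀.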